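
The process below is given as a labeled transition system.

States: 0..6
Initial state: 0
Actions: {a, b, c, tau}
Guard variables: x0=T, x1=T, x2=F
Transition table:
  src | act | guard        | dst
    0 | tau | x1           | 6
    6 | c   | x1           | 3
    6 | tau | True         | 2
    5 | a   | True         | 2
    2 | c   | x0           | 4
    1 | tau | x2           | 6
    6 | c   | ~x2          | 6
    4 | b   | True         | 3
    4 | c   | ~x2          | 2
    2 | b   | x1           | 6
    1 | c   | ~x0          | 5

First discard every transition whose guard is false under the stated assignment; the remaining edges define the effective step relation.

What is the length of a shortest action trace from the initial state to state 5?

Answer: UNREACHABLE

Trace:
Breadth-first toward 5:
  Layer 0: {0}
  Layer 1: {6}
  Layer 2: {2,3}
  Layer 3: {4}
5 never appears.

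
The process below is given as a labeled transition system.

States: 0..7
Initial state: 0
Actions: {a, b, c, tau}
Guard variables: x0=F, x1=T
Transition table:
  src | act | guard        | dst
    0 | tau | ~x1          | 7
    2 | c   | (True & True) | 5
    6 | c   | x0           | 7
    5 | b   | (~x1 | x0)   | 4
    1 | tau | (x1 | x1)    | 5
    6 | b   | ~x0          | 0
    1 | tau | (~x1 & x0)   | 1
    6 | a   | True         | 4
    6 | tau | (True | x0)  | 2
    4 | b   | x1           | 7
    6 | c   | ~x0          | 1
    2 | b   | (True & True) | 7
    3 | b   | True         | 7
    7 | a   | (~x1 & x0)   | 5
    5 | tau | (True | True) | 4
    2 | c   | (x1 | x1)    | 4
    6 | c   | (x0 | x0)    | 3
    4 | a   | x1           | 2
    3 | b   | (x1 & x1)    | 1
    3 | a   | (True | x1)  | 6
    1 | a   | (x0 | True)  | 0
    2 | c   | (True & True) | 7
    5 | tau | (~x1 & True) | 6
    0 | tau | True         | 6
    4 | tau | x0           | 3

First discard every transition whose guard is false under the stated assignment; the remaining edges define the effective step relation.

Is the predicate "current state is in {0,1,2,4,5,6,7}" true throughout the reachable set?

Answer: INVARIANT HOLDS

Trace:
Safe = {0,1,2,4,5,6,7}
Reach set: {0,1,2,4,5,6,7}
  0: ✓
  1: ✓
  2: ✓
  4: ✓
  5: ✓
  6: ✓
  7: ✓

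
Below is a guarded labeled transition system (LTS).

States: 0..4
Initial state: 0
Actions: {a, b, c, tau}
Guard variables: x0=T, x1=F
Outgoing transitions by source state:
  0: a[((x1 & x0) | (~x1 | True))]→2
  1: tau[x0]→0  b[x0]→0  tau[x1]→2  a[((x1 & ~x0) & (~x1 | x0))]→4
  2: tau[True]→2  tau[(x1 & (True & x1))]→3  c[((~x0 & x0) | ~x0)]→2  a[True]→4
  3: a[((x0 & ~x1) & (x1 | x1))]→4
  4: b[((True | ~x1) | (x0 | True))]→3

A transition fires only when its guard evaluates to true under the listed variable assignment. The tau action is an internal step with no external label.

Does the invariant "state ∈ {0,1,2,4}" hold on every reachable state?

Allowed set {0,1,2,4}
Reach set: {0,2,3,4}
  0: ✓
  2: ✓
  3: outside
  4: ✓
counterexample path to 3: a·a·b

Answer: INVARIANT VIOLATED at state 3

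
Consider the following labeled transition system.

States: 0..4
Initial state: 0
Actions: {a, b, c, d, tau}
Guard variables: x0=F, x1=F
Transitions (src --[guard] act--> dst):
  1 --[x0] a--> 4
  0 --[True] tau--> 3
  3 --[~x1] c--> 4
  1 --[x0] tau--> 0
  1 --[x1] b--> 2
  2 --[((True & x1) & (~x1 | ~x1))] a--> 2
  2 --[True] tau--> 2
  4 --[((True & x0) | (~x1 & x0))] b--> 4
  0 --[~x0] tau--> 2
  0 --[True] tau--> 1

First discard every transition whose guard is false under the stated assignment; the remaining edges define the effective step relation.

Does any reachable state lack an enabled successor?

Reach set: {0,1,2,3,4}
  0: tau→1  tau→2  tau→3  [3 out]
  1: ∅  [STUCK]
  2: tau→2  [1 out]
  3: c→4  [1 out]
  4: ∅  [STUCK]
Path to 1: tau

Answer: DEADLOCK at state 1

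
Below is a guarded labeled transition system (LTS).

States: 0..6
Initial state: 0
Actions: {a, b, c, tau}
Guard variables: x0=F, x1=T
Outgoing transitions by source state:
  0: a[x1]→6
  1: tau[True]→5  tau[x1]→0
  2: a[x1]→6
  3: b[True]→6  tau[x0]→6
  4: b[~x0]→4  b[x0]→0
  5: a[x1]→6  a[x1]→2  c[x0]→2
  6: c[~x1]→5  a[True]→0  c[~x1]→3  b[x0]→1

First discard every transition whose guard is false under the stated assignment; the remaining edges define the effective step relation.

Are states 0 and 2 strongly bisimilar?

Answer: BISIMILAR

Analysis:
Bisimulation quotient by refinement:
  π0 = {{0,1,2,3,4,5,6}}
  π1 = {{0,2,5,6},{1},{3,4}}
  π2 = {{0,2,5,6},{1},{3},{4}}
Fixed point at round 3; 4 class(es).
[0]={0,2,5,6}  [2]={0,2,5,6}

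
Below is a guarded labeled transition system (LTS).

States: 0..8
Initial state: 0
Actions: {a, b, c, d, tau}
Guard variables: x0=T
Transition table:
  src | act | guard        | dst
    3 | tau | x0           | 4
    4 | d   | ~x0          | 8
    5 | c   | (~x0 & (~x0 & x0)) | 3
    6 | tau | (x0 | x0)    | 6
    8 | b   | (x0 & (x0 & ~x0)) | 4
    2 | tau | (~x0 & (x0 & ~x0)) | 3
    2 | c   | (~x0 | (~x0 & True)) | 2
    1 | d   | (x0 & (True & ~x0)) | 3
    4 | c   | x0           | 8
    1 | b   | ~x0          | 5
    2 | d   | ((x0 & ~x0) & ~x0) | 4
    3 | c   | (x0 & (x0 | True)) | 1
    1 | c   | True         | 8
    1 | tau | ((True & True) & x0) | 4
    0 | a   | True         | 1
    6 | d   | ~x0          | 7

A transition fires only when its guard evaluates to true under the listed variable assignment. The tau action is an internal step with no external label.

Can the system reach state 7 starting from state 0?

Answer: UNREACHABLE

Analysis:
7 transition(s) survive guard evaluation.
L0 = {0}
L1 = {1}  now seen {0,1}
L2 = {4,8}  now seen {0,1,4,8}
R = {0,1,4,8}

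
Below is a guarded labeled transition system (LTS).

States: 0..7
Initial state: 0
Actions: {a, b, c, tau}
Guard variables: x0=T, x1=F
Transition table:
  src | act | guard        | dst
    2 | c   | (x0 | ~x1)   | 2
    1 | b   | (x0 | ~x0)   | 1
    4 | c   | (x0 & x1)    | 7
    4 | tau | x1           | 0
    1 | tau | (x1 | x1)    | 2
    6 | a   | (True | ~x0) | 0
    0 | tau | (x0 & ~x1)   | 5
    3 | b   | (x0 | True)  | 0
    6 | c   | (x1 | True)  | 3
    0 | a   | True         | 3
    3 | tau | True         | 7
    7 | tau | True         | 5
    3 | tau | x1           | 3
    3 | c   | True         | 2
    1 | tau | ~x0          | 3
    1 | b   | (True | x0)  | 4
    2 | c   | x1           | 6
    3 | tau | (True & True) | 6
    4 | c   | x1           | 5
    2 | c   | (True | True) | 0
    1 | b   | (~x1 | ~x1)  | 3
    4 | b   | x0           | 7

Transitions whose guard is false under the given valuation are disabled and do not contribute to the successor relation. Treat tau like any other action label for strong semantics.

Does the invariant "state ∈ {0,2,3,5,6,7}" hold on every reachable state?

Allowed set {0,2,3,5,6,7}
R = {0,2,3,5,6,7}
  0: ok
  2: ok
  3: ok
  5: ok
  6: ok
  7: ok

Answer: INVARIANT HOLDS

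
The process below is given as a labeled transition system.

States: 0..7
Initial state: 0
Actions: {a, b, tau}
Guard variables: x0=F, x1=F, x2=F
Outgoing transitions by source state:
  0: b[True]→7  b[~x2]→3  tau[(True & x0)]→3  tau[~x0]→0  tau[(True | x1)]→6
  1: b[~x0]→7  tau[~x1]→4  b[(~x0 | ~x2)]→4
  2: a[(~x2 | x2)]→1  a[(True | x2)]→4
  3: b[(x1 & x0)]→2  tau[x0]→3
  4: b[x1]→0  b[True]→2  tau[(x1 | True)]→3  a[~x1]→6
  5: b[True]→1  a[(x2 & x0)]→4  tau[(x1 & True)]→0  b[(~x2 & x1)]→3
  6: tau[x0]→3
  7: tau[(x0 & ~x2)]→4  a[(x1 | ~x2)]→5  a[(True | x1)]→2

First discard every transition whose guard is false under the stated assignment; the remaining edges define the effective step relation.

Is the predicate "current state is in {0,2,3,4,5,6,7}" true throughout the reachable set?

Answer: INVARIANT VIOLATED at state 1

Working:
Inv-set: {0,2,3,4,5,6,7}
Reach set: {0,1,2,3,4,5,6,7}
  0: ok
  1: ✗ unsafe
  2: ok
  3: ok
  4: ok
  5: ok
  6: ok
  7: ok
witness against invariant: b·a·a → 1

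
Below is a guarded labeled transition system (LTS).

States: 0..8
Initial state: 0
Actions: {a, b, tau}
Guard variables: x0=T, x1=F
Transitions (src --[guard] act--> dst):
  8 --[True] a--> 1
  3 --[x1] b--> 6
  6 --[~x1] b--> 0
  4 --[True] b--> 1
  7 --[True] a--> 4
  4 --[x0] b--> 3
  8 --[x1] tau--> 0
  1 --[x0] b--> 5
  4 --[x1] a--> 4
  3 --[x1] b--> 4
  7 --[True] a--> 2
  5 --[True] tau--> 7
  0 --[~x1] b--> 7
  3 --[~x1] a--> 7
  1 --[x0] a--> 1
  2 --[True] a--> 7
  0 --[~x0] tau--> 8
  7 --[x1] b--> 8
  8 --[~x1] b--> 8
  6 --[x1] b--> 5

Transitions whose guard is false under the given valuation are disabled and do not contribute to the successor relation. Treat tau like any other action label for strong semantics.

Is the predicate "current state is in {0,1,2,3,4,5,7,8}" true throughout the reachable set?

Answer: INVARIANT HOLDS

Analysis:
Allowed set {0,1,2,3,4,5,7,8}
Reach set: {0,1,2,3,4,5,7}
  0: ok
  1: ok
  2: ok
  3: ok
  4: ok
  5: ok
  7: ok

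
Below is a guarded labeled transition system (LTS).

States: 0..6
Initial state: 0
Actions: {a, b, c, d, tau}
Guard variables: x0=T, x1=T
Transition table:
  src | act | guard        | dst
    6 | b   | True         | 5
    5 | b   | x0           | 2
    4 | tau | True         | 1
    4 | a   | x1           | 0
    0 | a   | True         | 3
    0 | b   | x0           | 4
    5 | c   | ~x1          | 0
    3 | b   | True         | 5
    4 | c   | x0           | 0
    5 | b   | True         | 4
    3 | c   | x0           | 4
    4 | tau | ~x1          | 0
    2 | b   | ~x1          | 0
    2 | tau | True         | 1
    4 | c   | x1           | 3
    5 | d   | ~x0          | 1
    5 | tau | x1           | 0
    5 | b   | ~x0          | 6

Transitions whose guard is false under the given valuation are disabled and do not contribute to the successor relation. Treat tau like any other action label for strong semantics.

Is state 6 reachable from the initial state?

Answer: UNREACHABLE

Trace:
After dropping false guards: 13 live edges.
Layer 0: {0}
Layer 1: {3,4}  now seen {0,3,4}
Layer 2: {1,5}  now seen {0,1,3,4,5}
Layer 3: {2}  now seen {0,1,2,3,4,5}
Reachable = {0,1,2,3,4,5}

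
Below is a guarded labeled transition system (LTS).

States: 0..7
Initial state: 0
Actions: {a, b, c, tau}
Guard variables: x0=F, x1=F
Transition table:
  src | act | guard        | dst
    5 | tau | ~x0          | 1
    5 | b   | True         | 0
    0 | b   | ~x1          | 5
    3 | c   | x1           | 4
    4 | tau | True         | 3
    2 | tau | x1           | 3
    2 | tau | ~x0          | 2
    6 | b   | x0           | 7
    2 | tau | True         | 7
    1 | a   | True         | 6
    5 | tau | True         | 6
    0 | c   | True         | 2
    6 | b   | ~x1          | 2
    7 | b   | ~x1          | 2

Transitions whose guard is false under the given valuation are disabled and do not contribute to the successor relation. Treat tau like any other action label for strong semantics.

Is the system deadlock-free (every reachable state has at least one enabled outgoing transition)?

Reach set: {0,1,2,5,6,7}
  0: b→5  c→2  [2 out]
  1: a→6  [1 out]
  2: tau→2  tau→7  [2 out]
  5: b→0  tau→1  tau→6  [3 out]
  6: b→2  [1 out]
  7: b→2  [1 out]

Answer: DEADLOCK-FREE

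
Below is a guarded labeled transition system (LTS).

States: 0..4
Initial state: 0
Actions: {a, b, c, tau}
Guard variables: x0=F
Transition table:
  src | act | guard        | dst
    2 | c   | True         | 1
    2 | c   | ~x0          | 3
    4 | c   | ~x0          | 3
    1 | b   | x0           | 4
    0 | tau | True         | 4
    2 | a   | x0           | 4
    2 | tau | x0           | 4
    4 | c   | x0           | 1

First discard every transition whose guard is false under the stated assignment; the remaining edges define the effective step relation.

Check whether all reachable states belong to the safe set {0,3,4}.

Safe = {0,3,4}
Reach set: {0,3,4}
  0: ✓
  3: ✓
  4: ✓

Answer: INVARIANT HOLDS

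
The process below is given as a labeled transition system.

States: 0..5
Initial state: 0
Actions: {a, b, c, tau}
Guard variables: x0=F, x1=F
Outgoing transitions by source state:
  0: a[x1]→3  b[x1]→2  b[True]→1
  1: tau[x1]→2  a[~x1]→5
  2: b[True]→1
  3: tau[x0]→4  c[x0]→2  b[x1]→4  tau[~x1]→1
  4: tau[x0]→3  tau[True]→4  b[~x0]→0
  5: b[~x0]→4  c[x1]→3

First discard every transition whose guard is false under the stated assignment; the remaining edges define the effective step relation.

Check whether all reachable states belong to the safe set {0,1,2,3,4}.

Safe = {0,1,2,3,4}
R = {0,1,4,5}
  0: ok
  1: ok
  4: ok
  5: outside
counterexample path to 5: b·a

Answer: INVARIANT VIOLATED at state 5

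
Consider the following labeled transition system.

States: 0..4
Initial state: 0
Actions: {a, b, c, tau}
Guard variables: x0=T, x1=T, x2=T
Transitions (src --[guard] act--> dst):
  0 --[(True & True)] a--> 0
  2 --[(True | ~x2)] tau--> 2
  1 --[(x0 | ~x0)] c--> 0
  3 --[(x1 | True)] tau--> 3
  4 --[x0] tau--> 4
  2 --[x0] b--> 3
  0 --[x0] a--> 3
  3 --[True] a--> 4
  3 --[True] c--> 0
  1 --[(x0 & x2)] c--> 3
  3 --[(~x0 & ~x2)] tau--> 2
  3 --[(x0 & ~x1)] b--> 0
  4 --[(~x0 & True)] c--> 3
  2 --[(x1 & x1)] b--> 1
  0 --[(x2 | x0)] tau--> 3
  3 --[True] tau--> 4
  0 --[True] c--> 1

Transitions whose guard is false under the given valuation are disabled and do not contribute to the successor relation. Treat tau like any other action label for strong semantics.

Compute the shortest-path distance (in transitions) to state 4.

Breadth-first toward 4:
  Layer 0: {0}
  Layer 1: {1,3}
  Layer 2: {4}
4 enters at depth 2; path a·a

Answer: 2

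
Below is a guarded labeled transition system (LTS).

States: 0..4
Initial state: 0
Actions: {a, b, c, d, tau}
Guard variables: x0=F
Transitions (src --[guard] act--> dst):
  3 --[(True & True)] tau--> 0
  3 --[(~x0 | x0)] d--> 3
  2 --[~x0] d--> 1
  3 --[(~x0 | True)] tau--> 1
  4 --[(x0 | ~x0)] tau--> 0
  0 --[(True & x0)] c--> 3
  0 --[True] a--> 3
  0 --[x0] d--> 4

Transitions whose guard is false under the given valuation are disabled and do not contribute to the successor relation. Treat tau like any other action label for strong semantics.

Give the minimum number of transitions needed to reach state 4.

BFS to 4:
  L0 = {0}
  L1 = {3}
  L2 = {1}
4 never appears.

Answer: UNREACHABLE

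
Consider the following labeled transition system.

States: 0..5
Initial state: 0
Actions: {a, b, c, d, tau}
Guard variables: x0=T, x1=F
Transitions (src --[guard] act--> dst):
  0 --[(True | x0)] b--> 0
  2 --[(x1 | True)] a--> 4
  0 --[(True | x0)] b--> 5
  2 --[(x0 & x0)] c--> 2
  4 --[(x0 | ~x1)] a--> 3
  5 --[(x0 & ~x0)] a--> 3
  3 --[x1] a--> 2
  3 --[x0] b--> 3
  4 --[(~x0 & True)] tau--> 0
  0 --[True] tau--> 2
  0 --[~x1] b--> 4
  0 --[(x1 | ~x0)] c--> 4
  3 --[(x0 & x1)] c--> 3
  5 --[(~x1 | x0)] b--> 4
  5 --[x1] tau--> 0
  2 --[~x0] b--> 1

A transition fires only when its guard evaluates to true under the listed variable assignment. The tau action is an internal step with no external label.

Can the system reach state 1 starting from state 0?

After dropping false guards: 9 live edges.
L0 = {0}
L1 = {2,4,5}  total {0,2,4,5}
L2 = {3}  total {0,2,3,4,5}
Reach set: {0,2,3,4,5}

Answer: UNREACHABLE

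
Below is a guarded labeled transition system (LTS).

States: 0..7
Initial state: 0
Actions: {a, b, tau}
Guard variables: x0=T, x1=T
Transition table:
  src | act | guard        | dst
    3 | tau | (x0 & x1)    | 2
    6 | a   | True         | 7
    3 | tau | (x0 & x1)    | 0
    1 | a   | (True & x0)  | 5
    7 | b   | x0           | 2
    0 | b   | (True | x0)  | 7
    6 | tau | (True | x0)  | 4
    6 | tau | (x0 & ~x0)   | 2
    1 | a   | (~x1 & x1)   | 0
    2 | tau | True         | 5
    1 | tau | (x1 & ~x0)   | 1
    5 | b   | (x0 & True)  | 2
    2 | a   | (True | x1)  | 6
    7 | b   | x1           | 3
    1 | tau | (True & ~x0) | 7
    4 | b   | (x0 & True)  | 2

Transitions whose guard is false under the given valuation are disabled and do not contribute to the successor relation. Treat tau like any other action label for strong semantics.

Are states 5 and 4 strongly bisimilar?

Refine partition for ~:
  π0 = {{0,1,2,3,4,5,6,7}}
  π1 = {{0,4,5,7},{1},{2,6},{3}}
  π2 = {{0},{1},{2},{3},{4,5},{6},{7}}
Fixed point at round 3; 7 class(es).
[5]={4,5}  [4]={4,5}

Answer: BISIMILAR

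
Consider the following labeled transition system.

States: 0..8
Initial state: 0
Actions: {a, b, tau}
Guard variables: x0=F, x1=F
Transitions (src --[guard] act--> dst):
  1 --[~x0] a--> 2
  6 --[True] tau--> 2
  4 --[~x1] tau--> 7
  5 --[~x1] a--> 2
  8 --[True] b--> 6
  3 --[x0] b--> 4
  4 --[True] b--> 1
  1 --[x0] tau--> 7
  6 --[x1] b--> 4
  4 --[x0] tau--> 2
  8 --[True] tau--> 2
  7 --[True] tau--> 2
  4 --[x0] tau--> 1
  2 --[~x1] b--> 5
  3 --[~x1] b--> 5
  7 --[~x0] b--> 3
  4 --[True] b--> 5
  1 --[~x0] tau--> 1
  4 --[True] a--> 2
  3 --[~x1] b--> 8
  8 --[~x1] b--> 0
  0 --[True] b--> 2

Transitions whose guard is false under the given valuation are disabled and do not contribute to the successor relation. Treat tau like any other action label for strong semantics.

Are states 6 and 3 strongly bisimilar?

Answer: NOT BISIMILAR

Working:
Refine partition for ~:
  P[0] = {{0,1,2,3,4,5,6,7,8}}
  P[1] = {{0,2,3},{1},{4},{5},{6},{7,8}}
  P[2] = {{0},{1},{2},{3},{4},{5},{6},{7},{8}}
stable after 3 split(s): 9 block(s)
class of 6: {6}; class of 3: {3}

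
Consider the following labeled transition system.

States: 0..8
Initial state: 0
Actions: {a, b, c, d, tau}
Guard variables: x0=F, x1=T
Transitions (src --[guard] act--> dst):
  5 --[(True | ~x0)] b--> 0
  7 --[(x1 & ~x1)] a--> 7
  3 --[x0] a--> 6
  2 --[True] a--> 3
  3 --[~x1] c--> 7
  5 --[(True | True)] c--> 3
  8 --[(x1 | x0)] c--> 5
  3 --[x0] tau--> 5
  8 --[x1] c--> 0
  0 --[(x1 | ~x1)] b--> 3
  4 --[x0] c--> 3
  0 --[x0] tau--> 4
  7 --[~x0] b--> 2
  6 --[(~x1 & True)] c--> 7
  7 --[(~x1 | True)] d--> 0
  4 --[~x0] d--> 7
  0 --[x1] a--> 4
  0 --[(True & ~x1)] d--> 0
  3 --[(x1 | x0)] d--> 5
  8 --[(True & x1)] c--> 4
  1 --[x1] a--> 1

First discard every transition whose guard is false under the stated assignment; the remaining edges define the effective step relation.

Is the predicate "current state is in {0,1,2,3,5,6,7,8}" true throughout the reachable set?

Answer: INVARIANT VIOLATED at state 4

Analysis:
Allowed set {0,1,2,3,5,6,7,8}
Reach set: {0,2,3,4,5,7}
  0: ok
  2: ok
  3: ok
  4: ✗ unsafe
  5: ok
  7: ok
counterexample path to 4: a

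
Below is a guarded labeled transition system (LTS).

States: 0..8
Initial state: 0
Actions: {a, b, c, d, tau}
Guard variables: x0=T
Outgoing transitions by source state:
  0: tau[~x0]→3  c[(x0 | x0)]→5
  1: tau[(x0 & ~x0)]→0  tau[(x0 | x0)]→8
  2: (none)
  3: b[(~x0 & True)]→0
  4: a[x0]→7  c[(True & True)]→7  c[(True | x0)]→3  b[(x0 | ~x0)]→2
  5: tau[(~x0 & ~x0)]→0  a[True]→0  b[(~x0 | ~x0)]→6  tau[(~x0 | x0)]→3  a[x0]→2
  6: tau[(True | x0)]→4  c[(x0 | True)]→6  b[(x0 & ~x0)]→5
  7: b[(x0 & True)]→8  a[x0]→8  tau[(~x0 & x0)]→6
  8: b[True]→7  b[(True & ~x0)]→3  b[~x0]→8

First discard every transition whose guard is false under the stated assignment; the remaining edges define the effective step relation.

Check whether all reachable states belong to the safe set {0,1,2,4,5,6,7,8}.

Allowed set {0,1,2,4,5,6,7,8}
R = {0,2,3,5}
  0: ok
  2: ok
  3: VIOLATES
  5: ok
counterexample path to 3: c·tau

Answer: INVARIANT VIOLATED at state 3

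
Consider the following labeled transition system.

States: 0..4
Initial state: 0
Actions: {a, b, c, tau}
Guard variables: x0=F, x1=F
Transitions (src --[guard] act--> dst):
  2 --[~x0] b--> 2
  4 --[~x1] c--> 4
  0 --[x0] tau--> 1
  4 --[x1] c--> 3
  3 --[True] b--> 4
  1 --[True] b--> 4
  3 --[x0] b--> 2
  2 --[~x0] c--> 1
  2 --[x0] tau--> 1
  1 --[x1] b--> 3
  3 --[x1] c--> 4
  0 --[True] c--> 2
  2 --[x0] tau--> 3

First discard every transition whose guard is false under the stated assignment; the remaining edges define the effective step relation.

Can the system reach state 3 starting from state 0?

Answer: UNREACHABLE

Trace:
Guard filter leaves 6 enabled edge(s).
Layer 0: {0}
Layer 1: {2}  cumulative {0,2}
Layer 2: {1}  cumulative {0,1,2}
Layer 3: {4}  cumulative {0,1,2,4}
Reachable = {0,1,2,4}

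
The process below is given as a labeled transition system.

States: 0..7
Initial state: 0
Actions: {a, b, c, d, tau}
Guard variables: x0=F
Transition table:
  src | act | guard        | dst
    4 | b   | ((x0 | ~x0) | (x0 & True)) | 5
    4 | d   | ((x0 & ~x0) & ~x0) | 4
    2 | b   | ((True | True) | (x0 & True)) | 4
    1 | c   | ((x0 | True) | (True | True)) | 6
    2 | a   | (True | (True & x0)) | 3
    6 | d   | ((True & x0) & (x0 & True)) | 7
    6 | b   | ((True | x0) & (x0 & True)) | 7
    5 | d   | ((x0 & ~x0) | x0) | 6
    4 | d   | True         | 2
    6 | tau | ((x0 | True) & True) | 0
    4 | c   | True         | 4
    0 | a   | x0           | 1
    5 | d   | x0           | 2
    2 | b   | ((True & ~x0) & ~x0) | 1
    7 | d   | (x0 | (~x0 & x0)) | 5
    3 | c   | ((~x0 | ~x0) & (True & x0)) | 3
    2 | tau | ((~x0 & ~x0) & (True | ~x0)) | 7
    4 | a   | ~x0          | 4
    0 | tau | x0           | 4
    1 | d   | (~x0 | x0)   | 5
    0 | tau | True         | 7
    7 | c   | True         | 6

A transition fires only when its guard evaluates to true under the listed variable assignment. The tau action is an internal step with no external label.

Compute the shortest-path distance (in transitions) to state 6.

Breadth-first toward 6:
  Layer 0: {0}
  Layer 1: {7}
  Layer 2: {6}
depth(6)=2, e.g. tau·c

Answer: 2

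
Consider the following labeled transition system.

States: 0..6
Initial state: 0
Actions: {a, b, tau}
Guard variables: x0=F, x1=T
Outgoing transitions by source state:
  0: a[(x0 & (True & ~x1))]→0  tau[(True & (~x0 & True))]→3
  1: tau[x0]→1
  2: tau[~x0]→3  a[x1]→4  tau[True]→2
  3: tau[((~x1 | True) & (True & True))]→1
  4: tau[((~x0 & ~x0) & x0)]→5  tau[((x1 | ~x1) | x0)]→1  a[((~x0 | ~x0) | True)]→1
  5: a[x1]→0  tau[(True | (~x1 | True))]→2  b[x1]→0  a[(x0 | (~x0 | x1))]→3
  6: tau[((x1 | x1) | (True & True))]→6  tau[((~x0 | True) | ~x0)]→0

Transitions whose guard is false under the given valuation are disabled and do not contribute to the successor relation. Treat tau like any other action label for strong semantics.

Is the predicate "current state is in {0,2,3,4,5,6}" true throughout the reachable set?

Answer: INVARIANT VIOLATED at state 1

Working:
Safe = {0,2,3,4,5,6}
Reach set: {0,1,3}
  0: ok
  1: ✗ unsafe
  3: ok
reach 1 via tau·tau — violates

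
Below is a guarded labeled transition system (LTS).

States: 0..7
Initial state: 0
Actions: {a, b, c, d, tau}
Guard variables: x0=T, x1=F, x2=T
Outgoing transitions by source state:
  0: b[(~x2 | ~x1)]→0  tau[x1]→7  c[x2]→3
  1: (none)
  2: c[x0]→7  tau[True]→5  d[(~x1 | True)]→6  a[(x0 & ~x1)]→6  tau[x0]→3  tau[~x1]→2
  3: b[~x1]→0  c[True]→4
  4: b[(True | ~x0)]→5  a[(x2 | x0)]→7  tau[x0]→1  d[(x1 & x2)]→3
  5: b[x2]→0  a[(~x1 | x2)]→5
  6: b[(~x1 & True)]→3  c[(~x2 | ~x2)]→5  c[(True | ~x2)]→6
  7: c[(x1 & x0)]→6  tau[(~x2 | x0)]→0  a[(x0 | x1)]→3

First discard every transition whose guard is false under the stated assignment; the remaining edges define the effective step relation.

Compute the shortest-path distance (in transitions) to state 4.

Breadth-first toward 4:
  L0 = {0}
  L1 = {3}
  L2 = {4}
4 enters at depth 2; path c·c

Answer: 2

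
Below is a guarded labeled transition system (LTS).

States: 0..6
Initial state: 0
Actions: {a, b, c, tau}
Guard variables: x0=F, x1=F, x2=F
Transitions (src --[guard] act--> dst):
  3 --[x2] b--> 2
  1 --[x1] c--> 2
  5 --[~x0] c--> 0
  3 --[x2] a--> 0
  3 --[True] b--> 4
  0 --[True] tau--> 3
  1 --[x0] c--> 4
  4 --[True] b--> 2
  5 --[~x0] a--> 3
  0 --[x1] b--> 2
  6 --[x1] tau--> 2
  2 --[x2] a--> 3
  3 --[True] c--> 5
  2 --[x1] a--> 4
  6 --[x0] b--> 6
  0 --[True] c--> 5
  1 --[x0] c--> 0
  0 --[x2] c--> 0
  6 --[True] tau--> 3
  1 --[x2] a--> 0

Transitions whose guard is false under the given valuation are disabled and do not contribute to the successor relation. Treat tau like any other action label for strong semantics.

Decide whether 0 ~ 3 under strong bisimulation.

Answer: NOT BISIMILAR

Working:
Bisimulation quotient by refinement:
  P[0] = {{0,1,2,3,4,5,6}}
  P[1] = {{0},{1,2},{3},{4},{5},{6}}
6 equivalence class(es) (converged in 2)
class of 0: {0}; class of 3: {3}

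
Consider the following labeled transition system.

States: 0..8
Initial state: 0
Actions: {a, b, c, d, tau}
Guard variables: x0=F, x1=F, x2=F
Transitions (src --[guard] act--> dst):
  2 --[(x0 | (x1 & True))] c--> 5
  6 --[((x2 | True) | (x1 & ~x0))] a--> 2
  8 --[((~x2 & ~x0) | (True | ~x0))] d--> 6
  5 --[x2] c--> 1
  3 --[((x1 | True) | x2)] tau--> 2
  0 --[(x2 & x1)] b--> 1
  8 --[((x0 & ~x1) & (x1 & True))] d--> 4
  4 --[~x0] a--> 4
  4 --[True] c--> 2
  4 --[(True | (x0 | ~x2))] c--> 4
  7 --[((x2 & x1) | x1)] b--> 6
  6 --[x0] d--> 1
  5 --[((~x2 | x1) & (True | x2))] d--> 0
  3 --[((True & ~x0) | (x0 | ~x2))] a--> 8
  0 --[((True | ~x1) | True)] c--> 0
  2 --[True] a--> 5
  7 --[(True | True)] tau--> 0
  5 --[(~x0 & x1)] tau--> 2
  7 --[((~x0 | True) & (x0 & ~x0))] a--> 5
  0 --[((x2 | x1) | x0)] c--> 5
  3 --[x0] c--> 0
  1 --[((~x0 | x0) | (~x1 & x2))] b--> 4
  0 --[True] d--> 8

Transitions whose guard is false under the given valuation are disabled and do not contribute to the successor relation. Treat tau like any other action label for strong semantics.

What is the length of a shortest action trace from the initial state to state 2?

Answer: 3

Analysis:
Layered search for 2:
  Layer 0: {0}
  Layer 1: {8}
  Layer 2: {6}
  Layer 3: {2}
first hit 2 at d=3 via d·d·a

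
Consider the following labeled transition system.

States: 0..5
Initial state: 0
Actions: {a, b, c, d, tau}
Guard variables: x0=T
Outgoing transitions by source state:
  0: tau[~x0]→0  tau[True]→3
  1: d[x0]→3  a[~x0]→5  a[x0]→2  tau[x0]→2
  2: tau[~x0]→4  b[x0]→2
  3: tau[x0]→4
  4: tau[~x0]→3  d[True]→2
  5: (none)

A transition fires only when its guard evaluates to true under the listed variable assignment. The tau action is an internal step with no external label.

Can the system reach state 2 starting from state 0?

Answer: REACHABLE

Trace:
After dropping false guards: 7 live edges.
depth 0: {0}
depth 1: {3}  now seen {0,3}
depth 2: {4}  now seen {0,3,4}
depth 3: {2}  now seen {0,2,3,4}
Reach set: {0,2,3,4}
witness 2: tau·tau·d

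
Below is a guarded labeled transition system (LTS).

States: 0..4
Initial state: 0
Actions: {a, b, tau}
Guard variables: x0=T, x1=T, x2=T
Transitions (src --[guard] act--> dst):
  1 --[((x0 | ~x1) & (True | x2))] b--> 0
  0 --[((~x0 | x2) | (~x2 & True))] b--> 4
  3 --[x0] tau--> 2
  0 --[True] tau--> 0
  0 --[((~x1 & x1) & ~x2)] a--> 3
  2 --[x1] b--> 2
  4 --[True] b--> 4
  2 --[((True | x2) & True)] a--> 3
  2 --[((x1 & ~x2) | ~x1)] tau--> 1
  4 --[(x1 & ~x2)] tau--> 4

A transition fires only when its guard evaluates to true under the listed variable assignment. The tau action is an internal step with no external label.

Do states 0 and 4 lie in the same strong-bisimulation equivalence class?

Bisimulation quotient by refinement:
  P[0] = {{0,1,2,3,4}}
  P[1] = {{0},{1,4},{2},{3}}
  P[2] = {{0},{1},{2},{3},{4}}
Fixed point at round 3; 5 class(es).
0∈{0}, 4∈{4}

Answer: NOT BISIMILAR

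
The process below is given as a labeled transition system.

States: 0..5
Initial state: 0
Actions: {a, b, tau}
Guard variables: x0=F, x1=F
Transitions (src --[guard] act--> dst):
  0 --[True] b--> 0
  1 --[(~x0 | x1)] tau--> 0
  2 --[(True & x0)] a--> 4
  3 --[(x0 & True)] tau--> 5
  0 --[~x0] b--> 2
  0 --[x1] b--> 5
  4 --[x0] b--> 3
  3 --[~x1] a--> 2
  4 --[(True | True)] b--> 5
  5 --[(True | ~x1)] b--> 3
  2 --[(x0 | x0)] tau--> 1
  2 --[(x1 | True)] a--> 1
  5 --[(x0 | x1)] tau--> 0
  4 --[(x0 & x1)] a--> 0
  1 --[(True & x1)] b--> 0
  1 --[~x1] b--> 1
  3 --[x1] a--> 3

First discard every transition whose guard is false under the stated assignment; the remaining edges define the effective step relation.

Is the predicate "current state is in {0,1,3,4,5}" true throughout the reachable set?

Allowed set {0,1,3,4,5}
Reach set: {0,1,2}
  0: safe
  1: safe
  2: VIOLATES
counterexample path to 2: b

Answer: INVARIANT VIOLATED at state 2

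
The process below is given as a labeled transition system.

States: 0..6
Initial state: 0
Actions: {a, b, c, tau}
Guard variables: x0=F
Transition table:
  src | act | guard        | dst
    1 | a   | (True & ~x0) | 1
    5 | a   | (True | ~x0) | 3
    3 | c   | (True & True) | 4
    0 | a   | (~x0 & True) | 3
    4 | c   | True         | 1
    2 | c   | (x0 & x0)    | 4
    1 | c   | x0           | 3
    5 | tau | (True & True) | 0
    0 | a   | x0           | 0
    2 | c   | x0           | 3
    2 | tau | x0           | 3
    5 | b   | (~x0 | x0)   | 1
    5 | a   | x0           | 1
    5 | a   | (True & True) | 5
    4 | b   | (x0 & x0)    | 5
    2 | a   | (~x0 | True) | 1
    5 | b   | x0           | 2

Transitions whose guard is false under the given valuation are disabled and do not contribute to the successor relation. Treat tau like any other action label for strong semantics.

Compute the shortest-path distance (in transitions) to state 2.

Answer: UNREACHABLE

Trace:
Breadth-first toward 2:
  depth 0: {0}
  depth 1: {3}
  depth 2: {4}
  depth 3: {1}
2 never appears.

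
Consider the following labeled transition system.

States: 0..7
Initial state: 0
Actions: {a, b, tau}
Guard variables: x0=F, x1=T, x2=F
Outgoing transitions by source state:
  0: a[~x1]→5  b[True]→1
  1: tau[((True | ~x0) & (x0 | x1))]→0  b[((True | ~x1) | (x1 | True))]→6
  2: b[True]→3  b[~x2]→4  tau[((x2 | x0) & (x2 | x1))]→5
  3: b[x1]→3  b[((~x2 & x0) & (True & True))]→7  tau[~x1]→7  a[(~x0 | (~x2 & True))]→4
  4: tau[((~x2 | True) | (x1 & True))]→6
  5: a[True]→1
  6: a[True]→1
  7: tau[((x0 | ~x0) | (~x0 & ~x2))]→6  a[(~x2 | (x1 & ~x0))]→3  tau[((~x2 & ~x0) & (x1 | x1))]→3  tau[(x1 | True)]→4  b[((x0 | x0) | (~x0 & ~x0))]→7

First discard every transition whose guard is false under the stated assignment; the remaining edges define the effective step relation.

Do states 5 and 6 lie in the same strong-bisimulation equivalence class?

Answer: BISIMILAR

Trace:
Compute ~ classes (split until stable):
  P[0] = {{0,1,2,3,4,5,6,7}}
  P[1] = {{0,2},{1},{3},{4},{5,6},{7}}
  P[2] = {{0},{1},{2},{3},{4},{5,6},{7}}
Fixed point at round 3; 7 class(es).
[5]={5,6}  [6]={5,6}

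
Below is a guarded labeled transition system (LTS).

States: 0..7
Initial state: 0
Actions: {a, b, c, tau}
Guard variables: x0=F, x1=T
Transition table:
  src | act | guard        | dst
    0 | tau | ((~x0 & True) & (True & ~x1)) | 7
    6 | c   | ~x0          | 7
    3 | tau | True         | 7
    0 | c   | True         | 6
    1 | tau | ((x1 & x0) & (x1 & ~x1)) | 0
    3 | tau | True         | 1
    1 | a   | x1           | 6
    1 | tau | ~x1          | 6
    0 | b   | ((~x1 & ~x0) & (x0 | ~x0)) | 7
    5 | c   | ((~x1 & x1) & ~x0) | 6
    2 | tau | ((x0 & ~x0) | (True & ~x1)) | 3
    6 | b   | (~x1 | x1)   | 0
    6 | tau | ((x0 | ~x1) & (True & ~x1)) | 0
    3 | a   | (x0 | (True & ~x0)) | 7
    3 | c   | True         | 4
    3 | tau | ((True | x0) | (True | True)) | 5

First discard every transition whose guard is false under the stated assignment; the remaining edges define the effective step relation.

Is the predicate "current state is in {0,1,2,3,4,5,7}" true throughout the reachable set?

Answer: INVARIANT VIOLATED at state 6

Trace:
Safe = {0,1,2,3,4,5,7}
Reachable = {0,6,7}
  0: ok
  6: VIOLATES
  7: ok
reach 6 via c — violates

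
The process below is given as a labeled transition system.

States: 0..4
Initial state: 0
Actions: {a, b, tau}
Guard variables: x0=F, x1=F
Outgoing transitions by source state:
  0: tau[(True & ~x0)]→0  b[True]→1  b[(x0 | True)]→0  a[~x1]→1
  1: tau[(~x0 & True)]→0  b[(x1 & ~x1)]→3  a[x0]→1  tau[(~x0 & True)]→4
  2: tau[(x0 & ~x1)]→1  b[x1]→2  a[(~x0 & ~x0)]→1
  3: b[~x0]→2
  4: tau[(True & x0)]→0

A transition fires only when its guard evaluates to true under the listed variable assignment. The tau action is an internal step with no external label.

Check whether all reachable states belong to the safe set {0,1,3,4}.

Answer: INVARIANT HOLDS

Trace:
Inv-set: {0,1,3,4}
Reachable = {0,1,4}
  0: ok
  1: ok
  4: ok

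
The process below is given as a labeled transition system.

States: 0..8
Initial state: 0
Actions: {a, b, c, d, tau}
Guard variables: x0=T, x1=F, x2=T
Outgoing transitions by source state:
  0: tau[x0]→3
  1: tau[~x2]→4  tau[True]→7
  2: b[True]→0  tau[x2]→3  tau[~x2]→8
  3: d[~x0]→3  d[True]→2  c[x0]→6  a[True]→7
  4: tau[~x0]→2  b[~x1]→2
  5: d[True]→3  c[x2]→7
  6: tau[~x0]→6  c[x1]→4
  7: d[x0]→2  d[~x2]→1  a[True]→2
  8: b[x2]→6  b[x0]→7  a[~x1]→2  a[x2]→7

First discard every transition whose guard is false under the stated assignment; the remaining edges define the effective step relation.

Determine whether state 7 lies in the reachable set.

Answer: REACHABLE

Working:
16 transition(s) survive guard evaluation.
L0 = {0}
L1 = {3}  total {0,3}
L2 = {2,6,7}  total {0,2,3,6,7}
Reach set: {0,2,3,6,7}
witness 7: tau·a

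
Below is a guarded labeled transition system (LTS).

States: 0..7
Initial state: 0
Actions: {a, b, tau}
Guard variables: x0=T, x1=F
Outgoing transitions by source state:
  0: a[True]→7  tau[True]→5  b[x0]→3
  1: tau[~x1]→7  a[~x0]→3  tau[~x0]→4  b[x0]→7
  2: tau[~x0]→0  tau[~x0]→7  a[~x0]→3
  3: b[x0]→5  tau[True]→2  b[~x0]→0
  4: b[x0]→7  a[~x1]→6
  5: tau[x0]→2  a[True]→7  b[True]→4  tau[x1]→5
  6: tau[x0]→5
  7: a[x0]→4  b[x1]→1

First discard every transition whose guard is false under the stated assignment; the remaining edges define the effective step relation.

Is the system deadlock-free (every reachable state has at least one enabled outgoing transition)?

Answer: DEADLOCK at state 2

Trace:
R = {0,2,3,4,5,6,7}
  0: a→7  b→3  tau→5  [deg 3]
  2: ∅  [no exit]
  3: b→5  tau→2  [deg 2]
  4: a→6  b→7  [deg 2]
  5: a→7  b→4  tau→2  [deg 3]
  6: tau→5  [deg 1]
  7: a→4  [deg 1]
witness 2: tau·tau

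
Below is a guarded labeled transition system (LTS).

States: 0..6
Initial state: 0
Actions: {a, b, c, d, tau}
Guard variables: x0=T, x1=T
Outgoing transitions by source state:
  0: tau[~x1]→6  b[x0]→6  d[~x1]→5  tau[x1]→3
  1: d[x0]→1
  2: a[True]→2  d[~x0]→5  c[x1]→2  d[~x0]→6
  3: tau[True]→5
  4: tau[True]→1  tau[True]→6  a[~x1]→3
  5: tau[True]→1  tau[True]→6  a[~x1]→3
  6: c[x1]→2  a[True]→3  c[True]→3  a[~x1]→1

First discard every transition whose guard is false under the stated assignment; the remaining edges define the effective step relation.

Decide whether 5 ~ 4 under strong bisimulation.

Compute ~ classes (split until stable):
  round 0: {{0,1,2,3,4,5,6}}
  round 1: {{0},{1},{2,6},{3,4,5}}
  round 2: {{0},{1},{2},{3},{4,5},{6}}
6 equivalence class(es) (converged in 3)
[5]={4,5}  [4]={4,5}

Answer: BISIMILAR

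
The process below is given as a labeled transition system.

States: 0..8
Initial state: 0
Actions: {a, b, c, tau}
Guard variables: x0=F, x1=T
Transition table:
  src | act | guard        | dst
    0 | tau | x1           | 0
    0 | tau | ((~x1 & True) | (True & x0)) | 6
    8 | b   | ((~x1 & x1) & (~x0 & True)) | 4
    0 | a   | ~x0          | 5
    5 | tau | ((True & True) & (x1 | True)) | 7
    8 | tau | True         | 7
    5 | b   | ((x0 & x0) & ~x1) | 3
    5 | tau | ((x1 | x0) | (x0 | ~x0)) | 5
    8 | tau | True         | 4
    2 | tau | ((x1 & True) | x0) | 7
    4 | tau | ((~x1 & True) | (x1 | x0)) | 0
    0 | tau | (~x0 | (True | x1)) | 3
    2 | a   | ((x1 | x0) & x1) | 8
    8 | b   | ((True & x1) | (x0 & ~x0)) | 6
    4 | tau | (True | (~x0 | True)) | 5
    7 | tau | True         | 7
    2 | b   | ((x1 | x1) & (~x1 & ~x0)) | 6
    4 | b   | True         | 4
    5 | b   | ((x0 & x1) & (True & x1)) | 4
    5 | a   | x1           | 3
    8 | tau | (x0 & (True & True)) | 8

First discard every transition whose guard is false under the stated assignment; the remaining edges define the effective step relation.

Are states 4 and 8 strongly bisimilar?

Compute ~ classes (split until stable):
  π0 = {{0,1,2,3,4,5,6,7,8}}
  π1 = {{0,2,5},{1,3,6},{4,8},{7}}
  π2 = {{0},{1,3,6},{2},{4},{5},{7},{8}}
Fixed point at round 3; 7 class(es).
[4]={4}  [8]={8}

Answer: NOT BISIMILAR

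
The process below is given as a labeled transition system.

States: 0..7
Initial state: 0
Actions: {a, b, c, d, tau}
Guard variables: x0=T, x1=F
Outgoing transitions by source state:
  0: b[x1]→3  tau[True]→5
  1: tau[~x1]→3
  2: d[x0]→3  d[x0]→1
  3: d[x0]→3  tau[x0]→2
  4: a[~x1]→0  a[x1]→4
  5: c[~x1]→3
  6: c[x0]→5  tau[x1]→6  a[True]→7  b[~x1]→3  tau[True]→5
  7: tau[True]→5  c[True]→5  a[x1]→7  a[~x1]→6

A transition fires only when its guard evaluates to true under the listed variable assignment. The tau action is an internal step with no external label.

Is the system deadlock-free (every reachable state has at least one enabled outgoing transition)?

Reach set: {0,1,2,3,5}
  0: tau→5  [1 out]
  1: tau→3  [1 out]
  2: d→1  d→3  [2 out]
  3: d→3  tau→2  [2 out]
  5: c→3  [1 out]

Answer: DEADLOCK-FREE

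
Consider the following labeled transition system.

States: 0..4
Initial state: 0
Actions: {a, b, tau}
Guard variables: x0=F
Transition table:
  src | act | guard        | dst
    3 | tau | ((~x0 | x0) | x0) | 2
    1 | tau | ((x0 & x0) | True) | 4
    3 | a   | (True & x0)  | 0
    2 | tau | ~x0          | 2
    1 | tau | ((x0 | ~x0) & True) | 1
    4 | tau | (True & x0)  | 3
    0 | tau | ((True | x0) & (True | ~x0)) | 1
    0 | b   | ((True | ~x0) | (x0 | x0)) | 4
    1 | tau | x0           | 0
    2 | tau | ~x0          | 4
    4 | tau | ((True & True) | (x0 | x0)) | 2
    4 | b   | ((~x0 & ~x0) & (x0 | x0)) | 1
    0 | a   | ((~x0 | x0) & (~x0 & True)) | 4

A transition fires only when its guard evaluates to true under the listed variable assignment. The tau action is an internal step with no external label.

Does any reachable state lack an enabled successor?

Answer: DEADLOCK-FREE

Trace:
Reach set: {0,1,2,4}
  0: a→4  b→4  tau→1  [3 exit(s)]
  1: tau→1  tau→4  [2 exit(s)]
  2: tau→2  tau→4  [2 exit(s)]
  4: tau→2  [1 exit(s)]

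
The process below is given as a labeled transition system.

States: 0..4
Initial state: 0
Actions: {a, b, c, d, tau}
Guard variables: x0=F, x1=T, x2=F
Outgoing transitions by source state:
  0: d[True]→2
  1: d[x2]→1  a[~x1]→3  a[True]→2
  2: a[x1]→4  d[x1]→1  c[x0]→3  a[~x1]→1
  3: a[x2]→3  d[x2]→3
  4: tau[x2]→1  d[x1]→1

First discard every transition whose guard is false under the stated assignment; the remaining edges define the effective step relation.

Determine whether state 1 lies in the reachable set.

Answer: REACHABLE

Analysis:
Guard filter leaves 5 enabled edge(s).
L0 = {0}
L1 = {2}  cumulative {0,2}
L2 = {1,4}  cumulative {0,1,2,4}
R = {0,1,2,4}
trace reaching 1: d·d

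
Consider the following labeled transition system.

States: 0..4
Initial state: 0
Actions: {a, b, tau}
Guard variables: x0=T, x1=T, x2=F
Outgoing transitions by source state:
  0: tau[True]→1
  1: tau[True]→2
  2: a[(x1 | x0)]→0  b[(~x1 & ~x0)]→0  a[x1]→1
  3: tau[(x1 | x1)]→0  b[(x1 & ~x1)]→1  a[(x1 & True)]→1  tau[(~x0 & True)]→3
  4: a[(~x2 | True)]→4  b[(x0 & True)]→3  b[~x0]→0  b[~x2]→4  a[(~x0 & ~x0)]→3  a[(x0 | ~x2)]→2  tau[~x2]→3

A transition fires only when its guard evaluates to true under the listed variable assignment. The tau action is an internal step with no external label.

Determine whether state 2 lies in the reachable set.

11 transition(s) survive guard evaluation.
depth 0: {0}
depth 1: {1}  cumulative {0,1}
depth 2: {2}  cumulative {0,1,2}
Reach set: {0,1,2}
trace reaching 2: tau·tau

Answer: REACHABLE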